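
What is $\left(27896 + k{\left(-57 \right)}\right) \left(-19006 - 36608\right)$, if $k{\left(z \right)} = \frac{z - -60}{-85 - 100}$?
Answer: $- \frac{287010339798}{185} \approx -1.5514 \cdot 10^{9}$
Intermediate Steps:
$k{\left(z \right)} = - \frac{12}{37} - \frac{z}{185}$ ($k{\left(z \right)} = \frac{z + 60}{-185} = \left(60 + z\right) \left(- \frac{1}{185}\right) = - \frac{12}{37} - \frac{z}{185}$)
$\left(27896 + k{\left(-57 \right)}\right) \left(-19006 - 36608\right) = \left(27896 - \frac{3}{185}\right) \left(-19006 - 36608\right) = \left(27896 + \left(- \frac{12}{37} + \frac{57}{185}\right)\right) \left(-55614\right) = \left(27896 - \frac{3}{185}\right) \left(-55614\right) = \frac{5160757}{185} \left(-55614\right) = - \frac{287010339798}{185}$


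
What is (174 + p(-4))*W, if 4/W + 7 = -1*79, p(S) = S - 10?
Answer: -320/43 ≈ -7.4419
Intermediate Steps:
p(S) = -10 + S
W = -2/43 (W = 4/(-7 - 1*79) = 4/(-7 - 79) = 4/(-86) = 4*(-1/86) = -2/43 ≈ -0.046512)
(174 + p(-4))*W = (174 + (-10 - 4))*(-2/43) = (174 - 14)*(-2/43) = 160*(-2/43) = -320/43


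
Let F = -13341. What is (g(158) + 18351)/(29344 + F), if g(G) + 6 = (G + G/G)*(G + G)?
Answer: 68589/16003 ≈ 4.2860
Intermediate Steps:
g(G) = -6 + 2*G*(1 + G) (g(G) = -6 + (G + G/G)*(G + G) = -6 + (G + 1)*(2*G) = -6 + (1 + G)*(2*G) = -6 + 2*G*(1 + G))
(g(158) + 18351)/(29344 + F) = ((-6 + 2*158 + 2*158²) + 18351)/(29344 - 13341) = ((-6 + 316 + 2*24964) + 18351)/16003 = ((-6 + 316 + 49928) + 18351)*(1/16003) = (50238 + 18351)*(1/16003) = 68589*(1/16003) = 68589/16003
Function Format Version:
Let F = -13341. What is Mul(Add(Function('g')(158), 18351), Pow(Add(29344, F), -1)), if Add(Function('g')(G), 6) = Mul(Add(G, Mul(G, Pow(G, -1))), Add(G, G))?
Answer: Rational(68589, 16003) ≈ 4.2860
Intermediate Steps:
Function('g')(G) = Add(-6, Mul(2, G, Add(1, G))) (Function('g')(G) = Add(-6, Mul(Add(G, Mul(G, Pow(G, -1))), Add(G, G))) = Add(-6, Mul(Add(G, 1), Mul(2, G))) = Add(-6, Mul(Add(1, G), Mul(2, G))) = Add(-6, Mul(2, G, Add(1, G))))
Mul(Add(Function('g')(158), 18351), Pow(Add(29344, F), -1)) = Mul(Add(Add(-6, Mul(2, 158), Mul(2, Pow(158, 2))), 18351), Pow(Add(29344, -13341), -1)) = Mul(Add(Add(-6, 316, Mul(2, 24964)), 18351), Pow(16003, -1)) = Mul(Add(Add(-6, 316, 49928), 18351), Rational(1, 16003)) = Mul(Add(50238, 18351), Rational(1, 16003)) = Mul(68589, Rational(1, 16003)) = Rational(68589, 16003)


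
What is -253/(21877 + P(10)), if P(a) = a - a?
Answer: -253/21877 ≈ -0.011565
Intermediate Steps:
P(a) = 0
-253/(21877 + P(10)) = -253/(21877 + 0) = -253/21877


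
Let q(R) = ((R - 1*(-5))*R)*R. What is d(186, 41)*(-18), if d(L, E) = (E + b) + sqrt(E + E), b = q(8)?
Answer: -15714 - 18*sqrt(82) ≈ -15877.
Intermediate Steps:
q(R) = R**2*(5 + R) (q(R) = ((R + 5)*R)*R = ((5 + R)*R)*R = (R*(5 + R))*R = R**2*(5 + R))
b = 832 (b = 8**2*(5 + 8) = 64*13 = 832)
d(L, E) = 832 + E + sqrt(2)*sqrt(E) (d(L, E) = (E + 832) + sqrt(E + E) = (832 + E) + sqrt(2*E) = (832 + E) + sqrt(2)*sqrt(E) = 832 + E + sqrt(2)*sqrt(E))
d(186, 41)*(-18) = (832 + 41 + sqrt(2)*sqrt(41))*(-18) = (832 + 41 + sqrt(82))*(-18) = (873 + sqrt(82))*(-18) = -15714 - 18*sqrt(82)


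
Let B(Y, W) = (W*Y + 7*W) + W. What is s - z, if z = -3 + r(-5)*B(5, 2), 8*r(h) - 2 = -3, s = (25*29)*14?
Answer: 40625/4 ≈ 10156.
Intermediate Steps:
s = 10150 (s = 725*14 = 10150)
B(Y, W) = 8*W + W*Y (B(Y, W) = (7*W + W*Y) + W = 8*W + W*Y)
r(h) = -1/8 (r(h) = 1/4 + (1/8)*(-3) = 1/4 - 3/8 = -1/8)
z = -25/4 (z = -3 - (8 + 5)/4 = -3 - 13/4 = -25/4 ≈ -6.2500)
s - z = 10150 - 1*(-25/4) = 10150 + 25/4 = 40625/4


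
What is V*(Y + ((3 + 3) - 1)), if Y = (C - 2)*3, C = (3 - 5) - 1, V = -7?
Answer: 70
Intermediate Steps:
C = -3 (C = -2 - 1 = -3)
Y = -15 (Y = (-3 - 2)*3 = -5*3 = -15)
V*(Y + ((3 + 3) - 1)) = -7*(-15 + ((3 + 3) - 1)) = -7*(-15 + (6 - 1)) = -7*(-15 + 5) = -7*(-10) = 70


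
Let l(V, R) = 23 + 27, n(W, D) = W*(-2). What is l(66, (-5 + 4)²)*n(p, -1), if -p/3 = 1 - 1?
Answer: 0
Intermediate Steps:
p = 0 (p = -3*(1 - 1) = -3*0 = 0)
n(W, D) = -2*W
l(V, R) = 50
l(66, (-5 + 4)²)*n(p, -1) = 50*(-2*0) = 50*0 = 0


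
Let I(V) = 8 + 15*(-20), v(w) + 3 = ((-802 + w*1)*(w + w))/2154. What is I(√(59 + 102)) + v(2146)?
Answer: 855503/359 ≈ 2383.0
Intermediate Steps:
v(w) = -3 + w*(-802 + w)/1077 (v(w) = -3 + ((-802 + w*1)*(w + w))/2154 = -3 + ((-802 + w)*(2*w))*(1/2154) = -3 + (2*w*(-802 + w))*(1/2154) = -3 + w*(-802 + w)/1077)
I(V) = -292 (I(V) = 8 - 300 = -292)
I(√(59 + 102)) + v(2146) = -292 + (-3 - 802/1077*2146 + (1/1077)*2146²) = -292 + (-3 - 1721092/1077 + (1/1077)*4605316) = -292 + (-3 - 1721092/1077 + 4605316/1077) = -292 + 960331/359 = 855503/359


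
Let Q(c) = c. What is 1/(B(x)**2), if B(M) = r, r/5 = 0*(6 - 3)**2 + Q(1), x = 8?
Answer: 1/25 ≈ 0.040000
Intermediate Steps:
r = 5 (r = 5*(0*(6 - 3)**2 + 1) = 5*(0*3**2 + 1) = 5*(0*9 + 1) = 5*(0 + 1) = 5*1 = 5)
B(M) = 5
1/(B(x)**2) = 1/(5**2) = 1/25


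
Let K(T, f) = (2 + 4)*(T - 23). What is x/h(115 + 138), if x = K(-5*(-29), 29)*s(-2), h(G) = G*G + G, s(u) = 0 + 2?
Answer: 732/32131 ≈ 0.022782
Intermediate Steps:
s(u) = 2
h(G) = G + G² (h(G) = G² + G = G + G²)
K(T, f) = -138 + 6*T (K(T, f) = 6*(-23 + T) = -138 + 6*T)
x = 1464 (x = (-138 + 6*(-5*(-29)))*2 = (-138 + 6*145)*2 = (-138 + 870)*2 = 732*2 = 1464)
x/h(115 + 138) = 1464/(((115 + 138)*(1 + (115 + 138)))) = 1464/((253*(1 + 253))) = 1464/((253*254)) = 1464/64262 = 1464*(1/64262) = 732/32131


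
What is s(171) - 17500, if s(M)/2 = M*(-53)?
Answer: -35626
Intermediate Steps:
s(M) = -106*M (s(M) = 2*(M*(-53)) = 2*(-53*M) = -106*M)
s(171) - 17500 = -106*171 - 17500 = -18126 - 17500 = -35626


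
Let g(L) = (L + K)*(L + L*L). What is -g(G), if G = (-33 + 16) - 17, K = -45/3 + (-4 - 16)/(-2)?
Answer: 43758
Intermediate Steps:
K = -5 (K = -45*⅓ - 20*(-½) = -15 + 10 = -5)
G = -34 (G = -17 - 17 = -34)
g(L) = (-5 + L)*(L + L²) (g(L) = (L - 5)*(L + L*L) = (-5 + L)*(L + L²))
-g(G) = -(-34)*(-5 + (-34)² - 4*(-34)) = -(-34)*(-5 + 1156 + 136) = -(-34)*1287 = -1*(-43758) = 43758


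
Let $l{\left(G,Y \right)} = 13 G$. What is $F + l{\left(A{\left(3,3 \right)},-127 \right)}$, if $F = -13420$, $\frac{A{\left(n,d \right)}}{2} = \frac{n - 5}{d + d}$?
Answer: $- \frac{40286}{3} \approx -13429.0$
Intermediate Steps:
$A{\left(n,d \right)} = \frac{-5 + n}{d}$ ($A{\left(n,d \right)} = 2 \frac{n - 5}{d + d} = 2 \frac{-5 + n}{2 d} = \frac{-5 + n}{d}$)
$F + l{\left(A{\left(3,3 \right)},-127 \right)} = -13420 + 13 \frac{-5 + 3}{3} = -13420 + 13 \cdot \frac{1}{3} \left(-2\right) = -13420 + 13 \left(- \frac{2}{3}\right) = -13420 - \frac{26}{3} = - \frac{40286}{3}$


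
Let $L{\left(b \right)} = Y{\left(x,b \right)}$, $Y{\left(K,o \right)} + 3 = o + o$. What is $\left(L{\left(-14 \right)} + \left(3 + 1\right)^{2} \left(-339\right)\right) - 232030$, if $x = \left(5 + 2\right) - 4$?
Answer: $-237485$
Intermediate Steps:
$x = 3$ ($x = 7 - 4 = 3$)
$Y{\left(K,o \right)} = -3 + 2 o$ ($Y{\left(K,o \right)} = -3 + \left(o + o\right) = -3 + 2 o$)
$L{\left(b \right)} = -3 + 2 b$
$\left(L{\left(-14 \right)} + \left(3 + 1\right)^{2} \left(-339\right)\right) - 232030 = \left(\left(-3 + 2 \left(-14\right)\right) + \left(3 + 1\right)^{2} \left(-339\right)\right) - 232030 = \left(\left(-3 - 28\right) + 4^{2} \left(-339\right)\right) - 232030 = \left(-31 + 16 \left(-339\right)\right) - 232030 = \left(-31 - 5424\right) - 232030 = -5455 - 232030 = -237485$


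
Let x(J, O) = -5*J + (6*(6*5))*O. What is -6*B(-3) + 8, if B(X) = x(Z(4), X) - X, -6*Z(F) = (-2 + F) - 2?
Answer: 3230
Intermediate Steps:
Z(F) = ⅔ - F/6 (Z(F) = -((-2 + F) - 2)/6 = -(-4 + F)/6 = ⅔ - F/6)
x(J, O) = -5*J + 180*O (x(J, O) = -5*J + (6*30)*O = -5*J + 180*O)
B(X) = 179*X (B(X) = (-5*(⅔ - ⅙*4) + 180*X) - X = (-5*(⅔ - ⅔) + 180*X) - X = (-5*0 + 180*X) - X = (0 + 180*X) - X = 180*X - X = 179*X)
-6*B(-3) + 8 = -1074*(-3) + 8 = -6*(-537) + 8 = 3222 + 8 = 3230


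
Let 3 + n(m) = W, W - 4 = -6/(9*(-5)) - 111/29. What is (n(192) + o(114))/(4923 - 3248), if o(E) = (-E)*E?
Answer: -5654432/728625 ≈ -7.7604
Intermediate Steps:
o(E) = -E²
W = 133/435 (W = 4 + (-6/(9*(-5)) - 111/29) = 4 + (-6/(-45) - 111*1/29) = 4 + (-6*(-1/45) - 111/29) = 4 + (2/15 - 111/29) = 4 - 1607/435 = 133/435 ≈ 0.30575)
n(m) = -1172/435 (n(m) = -3 + 133/435 = -1172/435)
(n(192) + o(114))/(4923 - 3248) = (-1172/435 - 1*114²)/(4923 - 3248) = (-1172/435 - 1*12996)/1675 = (-1172/435 - 12996)*(1/1675) = -5654432/435*1/1675 = -5654432/728625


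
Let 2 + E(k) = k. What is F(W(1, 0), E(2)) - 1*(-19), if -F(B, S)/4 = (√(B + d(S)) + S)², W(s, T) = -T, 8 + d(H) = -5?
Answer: 0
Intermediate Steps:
d(H) = -13 (d(H) = -8 - 5 = -13)
E(k) = -2 + k
F(B, S) = -4*(S + √(-13 + B))² (F(B, S) = -4*(√(B - 13) + S)² = -4*(√(-13 + B) + S)² = -4*(S + √(-13 + B))²)
F(W(1, 0), E(2)) - 1*(-19) = -4*((-2 + 2) + √(-13 - 1*0))² - 1*(-19) = -4*(0 + √(-13 + 0))² + 19 = -4*(0 + √(-13))² + 19 = -4*(0 + I*√13)² + 19 = -4*(I*√13)² + 19 = -4*(-13) + 19 = 52 + 19 = 71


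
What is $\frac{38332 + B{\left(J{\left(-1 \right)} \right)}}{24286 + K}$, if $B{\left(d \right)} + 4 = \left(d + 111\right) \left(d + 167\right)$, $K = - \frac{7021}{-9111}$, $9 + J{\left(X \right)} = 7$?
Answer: $\frac{513067743}{221276767} \approx 2.3187$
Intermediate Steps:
$J{\left(X \right)} = -2$ ($J{\left(X \right)} = -9 + 7 = -2$)
$K = \frac{7021}{9111}$ ($K = \left(-7021\right) \left(- \frac{1}{9111}\right) = \frac{7021}{9111} \approx 0.77061$)
$B{\left(d \right)} = -4 + \left(111 + d\right) \left(167 + d\right)$ ($B{\left(d \right)} = -4 + \left(d + 111\right) \left(d + 167\right) = -4 + \left(111 + d\right) \left(167 + d\right)$)
$\frac{38332 + B{\left(J{\left(-1 \right)} \right)}}{24286 + K} = \frac{38332 + \left(18533 + \left(-2\right)^{2} + 278 \left(-2\right)\right)}{24286 + \frac{7021}{9111}} = \frac{38332 + \left(18533 + 4 - 556\right)}{\frac{221276767}{9111}} = \left(38332 + 17981\right) \frac{9111}{221276767} = 56313 \cdot \frac{9111}{221276767} = \frac{513067743}{221276767}$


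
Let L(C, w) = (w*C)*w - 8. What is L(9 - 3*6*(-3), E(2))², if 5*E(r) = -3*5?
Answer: 312481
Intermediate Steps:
E(r) = -3 (E(r) = (-3*5)/5 = (⅕)*(-15) = -3)
L(C, w) = -8 + C*w² (L(C, w) = (C*w)*w - 8 = C*w² - 8 = -8 + C*w²)
L(9 - 3*6*(-3), E(2))² = (-8 + (9 - 3*6*(-3))*(-3)²)² = (-8 + (9 - 18*(-3))*9)² = (-8 + (9 - 1*(-54))*9)² = (-8 + (9 + 54)*9)² = (-8 + 63*9)² = (-8 + 567)² = 559² = 312481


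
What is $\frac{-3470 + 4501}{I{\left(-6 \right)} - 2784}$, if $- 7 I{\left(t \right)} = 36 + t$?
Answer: $- \frac{7217}{19518} \approx -0.36976$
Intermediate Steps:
$I{\left(t \right)} = - \frac{36}{7} - \frac{t}{7}$ ($I{\left(t \right)} = - \frac{36 + t}{7} = - \frac{36}{7} - \frac{t}{7}$)
$\frac{-3470 + 4501}{I{\left(-6 \right)} - 2784} = \frac{-3470 + 4501}{\left(- \frac{36}{7} - - \frac{6}{7}\right) - 2784} = \frac{1031}{\left(- \frac{36}{7} + \frac{6}{7}\right) - 2784} = \frac{1031}{- \frac{30}{7} - 2784} = \frac{1031}{- \frac{19518}{7}} = 1031 \left(- \frac{7}{19518}\right) = - \frac{7217}{19518}$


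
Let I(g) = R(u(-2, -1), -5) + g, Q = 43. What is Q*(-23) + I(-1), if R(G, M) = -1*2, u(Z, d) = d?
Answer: -992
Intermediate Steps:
R(G, M) = -2
I(g) = -2 + g
Q*(-23) + I(-1) = 43*(-23) + (-2 - 1) = -989 - 3 = -992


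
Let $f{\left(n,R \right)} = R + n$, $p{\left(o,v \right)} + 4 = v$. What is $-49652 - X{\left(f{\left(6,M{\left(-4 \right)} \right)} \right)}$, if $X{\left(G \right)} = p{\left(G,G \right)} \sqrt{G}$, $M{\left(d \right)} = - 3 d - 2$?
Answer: $-49700$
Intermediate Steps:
$M{\left(d \right)} = -2 - 3 d$
$p{\left(o,v \right)} = -4 + v$
$X{\left(G \right)} = \sqrt{G} \left(-4 + G\right)$ ($X{\left(G \right)} = \left(-4 + G\right) \sqrt{G} = \sqrt{G} \left(-4 + G\right)$)
$-49652 - X{\left(f{\left(6,M{\left(-4 \right)} \right)} \right)} = -49652 - \sqrt{\left(-2 - -12\right) + 6} \left(-4 + \left(\left(-2 - -12\right) + 6\right)\right) = -49652 - \sqrt{\left(-2 + 12\right) + 6} \left(-4 + \left(\left(-2 + 12\right) + 6\right)\right) = -49652 - \sqrt{10 + 6} \left(-4 + \left(10 + 6\right)\right) = -49652 - \sqrt{16} \left(-4 + 16\right) = -49652 - 4 \cdot 12 = -49652 - 48 = -49700$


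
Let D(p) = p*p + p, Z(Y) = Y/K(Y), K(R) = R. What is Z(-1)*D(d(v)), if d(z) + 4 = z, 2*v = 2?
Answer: 6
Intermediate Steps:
v = 1 (v = (½)*2 = 1)
d(z) = -4 + z
Z(Y) = 1 (Z(Y) = Y/Y = 1)
D(p) = p + p² (D(p) = p² + p = p + p²)
Z(-1)*D(d(v)) = 1*((-4 + 1)*(1 + (-4 + 1))) = 1*(-3*(1 - 3)) = 1*(-3*(-2)) = 1*6 = 6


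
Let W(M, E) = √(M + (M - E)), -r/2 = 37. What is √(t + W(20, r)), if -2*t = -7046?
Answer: √(3523 + √114) ≈ 59.445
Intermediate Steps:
t = 3523 (t = -½*(-7046) = 3523)
r = -74 (r = -2*37 = -74)
W(M, E) = √(-E + 2*M)
√(t + W(20, r)) = √(3523 + √(-1*(-74) + 2*20)) = √(3523 + √(74 + 40)) = √(3523 + √114)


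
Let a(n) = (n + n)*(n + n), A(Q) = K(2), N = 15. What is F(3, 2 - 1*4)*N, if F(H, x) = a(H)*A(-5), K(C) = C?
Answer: 1080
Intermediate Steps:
A(Q) = 2
a(n) = 4*n**2 (a(n) = (2*n)*(2*n) = 4*n**2)
F(H, x) = 8*H**2 (F(H, x) = (4*H**2)*2 = 8*H**2)
F(3, 2 - 1*4)*N = (8*3**2)*15 = (8*9)*15 = 72*15 = 1080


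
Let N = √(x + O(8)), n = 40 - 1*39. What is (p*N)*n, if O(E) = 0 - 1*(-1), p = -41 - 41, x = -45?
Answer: -164*I*√11 ≈ -543.93*I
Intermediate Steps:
n = 1 (n = 40 - 39 = 1)
p = -82
O(E) = 1 (O(E) = 0 + 1 = 1)
N = 2*I*√11 (N = √(-45 + 1) = √(-44) = 2*I*√11 ≈ 6.6332*I)
(p*N)*n = -164*I*√11*1 = -164*I*√11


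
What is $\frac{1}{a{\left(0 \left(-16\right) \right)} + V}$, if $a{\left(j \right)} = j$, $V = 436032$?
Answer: $\frac{1}{436032} \approx 2.2934 \cdot 10^{-6}$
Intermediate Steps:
$\frac{1}{a{\left(0 \left(-16\right) \right)} + V} = \frac{1}{0 \left(-16\right) + 436032} = \frac{1}{0 + 436032} = \frac{1}{436032}$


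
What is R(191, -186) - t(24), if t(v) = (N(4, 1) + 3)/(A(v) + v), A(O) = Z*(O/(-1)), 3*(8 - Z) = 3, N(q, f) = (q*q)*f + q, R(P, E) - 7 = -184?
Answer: -25465/144 ≈ -176.84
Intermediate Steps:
R(P, E) = -177 (R(P, E) = 7 - 184 = -177)
N(q, f) = q + f*q² (N(q, f) = q²*f + q = f*q² + q = q + f*q²)
Z = 7 (Z = 8 - ⅓*3 = 8 - 1 = 7)
A(O) = -7*O (A(O) = 7*(O/(-1)) = 7*(O*(-1)) = 7*(-O) = -7*O)
t(v) = -23/(6*v) (t(v) = (4*(1 + 1*4) + 3)/(-7*v + v) = (4*(1 + 4) + 3)/((-6*v)) = (4*5 + 3)*(-1/(6*v)) = (20 + 3)*(-1/(6*v)) = 23*(-1/(6*v)) = -23/(6*v))
R(191, -186) - t(24) = -177 - (-23)/(6*24) = -177 - 1*(-23/144) = -177 + 23/144 = -25465/144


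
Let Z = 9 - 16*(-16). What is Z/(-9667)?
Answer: -265/9667 ≈ -0.027413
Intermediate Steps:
Z = 265 (Z = 9 + 256 = 265)
Z/(-9667) = 265/(-9667) = 265*(-1/9667) = -265/9667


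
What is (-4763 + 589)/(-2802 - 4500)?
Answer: 2087/3651 ≈ 0.57162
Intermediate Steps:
(-4763 + 589)/(-2802 - 4500) = -4174/(-7302) = -4174*(-1/7302) = 2087/3651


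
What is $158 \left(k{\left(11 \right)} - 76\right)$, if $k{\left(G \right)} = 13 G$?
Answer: $10586$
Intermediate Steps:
$158 \left(k{\left(11 \right)} - 76\right) = 158 \left(13 \cdot 11 - 76\right) = 158 \left(143 - 76\right) = 158 \cdot 67 = 10586$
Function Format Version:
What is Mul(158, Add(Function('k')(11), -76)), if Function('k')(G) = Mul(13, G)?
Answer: 10586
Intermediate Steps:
Mul(158, Add(Function('k')(11), -76)) = Mul(158, Add(Mul(13, 11), -76)) = Mul(158, Add(143, -76)) = Mul(158, 67) = 10586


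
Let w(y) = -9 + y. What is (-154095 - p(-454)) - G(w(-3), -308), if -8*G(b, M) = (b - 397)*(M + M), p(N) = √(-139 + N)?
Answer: -122602 - I*√593 ≈ -1.226e+5 - 24.352*I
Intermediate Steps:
G(b, M) = -M*(-397 + b)/4 (G(b, M) = -(b - 397)*(M + M)/8 = -(-397 + b)*2*M/8 = -M*(-397 + b)/4)
(-154095 - p(-454)) - G(w(-3), -308) = (-154095 - √(-139 - 454)) - (-308)*(397 - (-9 - 3))/4 = (-154095 - √(-593)) - (-308)*(397 - 1*(-12))/4 = (-154095 - I*√593) - (-308)*(397 + 12)/4 = (-154095 - I*√593) - (-308)*409/4 = (-154095 - I*√593) - 1*(-31493) = (-154095 - I*√593) + 31493 = -122602 - I*√593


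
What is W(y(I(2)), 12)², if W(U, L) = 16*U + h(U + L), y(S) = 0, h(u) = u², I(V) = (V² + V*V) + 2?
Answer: 20736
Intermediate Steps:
I(V) = 2 + 2*V² (I(V) = (V² + V²) + 2 = 2*V² + 2 = 2 + 2*V²)
W(U, L) = (L + U)² + 16*U (W(U, L) = 16*U + (U + L)² = 16*U + (L + U)² = (L + U)² + 16*U)
W(y(I(2)), 12)² = ((12 + 0)² + 16*0)² = (12² + 0)² = (144 + 0)² = 144² = 20736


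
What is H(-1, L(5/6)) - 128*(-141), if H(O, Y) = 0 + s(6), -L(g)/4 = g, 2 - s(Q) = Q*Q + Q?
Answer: 18008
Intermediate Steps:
s(Q) = 2 - Q - Q**2 (s(Q) = 2 - (Q*Q + Q) = 2 - (Q**2 + Q) = 2 - (Q + Q**2) = 2 + (-Q - Q**2) = 2 - Q - Q**2)
L(g) = -4*g
H(O, Y) = -40 (H(O, Y) = 0 + (2 - 1*6 - 1*6**2) = 0 + (2 - 6 - 1*36) = 0 + (2 - 6 - 36) = 0 - 40 = -40)
H(-1, L(5/6)) - 128*(-141) = -40 - 128*(-141) = -40 + 18048 = 18008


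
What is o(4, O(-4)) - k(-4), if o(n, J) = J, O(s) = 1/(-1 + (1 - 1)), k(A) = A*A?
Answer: -17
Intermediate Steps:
k(A) = A²
O(s) = -1 (O(s) = 1/(-1 + 0) = 1/(-1) = -1)
o(4, O(-4)) - k(-4) = -1 - 1*(-4)² = -1 - 1*16 = -1 - 16 = -17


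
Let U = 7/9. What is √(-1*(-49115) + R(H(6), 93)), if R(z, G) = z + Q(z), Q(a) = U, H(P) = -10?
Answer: 4*√27622/3 ≈ 221.60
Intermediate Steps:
U = 7/9 (U = 7*(⅑) = 7/9 ≈ 0.77778)
Q(a) = 7/9
R(z, G) = 7/9 + z (R(z, G) = z + 7/9 = 7/9 + z)
√(-1*(-49115) + R(H(6), 93)) = √(-1*(-49115) + (7/9 - 10)) = √(49115 - 83/9) = √(441952/9) = 4*√27622/3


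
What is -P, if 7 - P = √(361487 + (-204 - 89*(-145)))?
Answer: -7 + 2*√93547 ≈ 604.71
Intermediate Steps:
P = 7 - 2*√93547 (P = 7 - √(361487 + (-204 - 89*(-145))) = 7 - √(361487 + (-204 + 12905)) = 7 - √(361487 + 12701) = 7 - √374188 = 7 - 2*√93547 ≈ -604.71)
-P = -(7 - 2*√93547) = -7 + 2*√93547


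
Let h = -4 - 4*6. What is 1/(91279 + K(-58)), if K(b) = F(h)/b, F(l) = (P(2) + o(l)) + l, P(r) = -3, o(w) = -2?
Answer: 58/5294215 ≈ 1.0955e-5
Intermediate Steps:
h = -28 (h = -4 - 24 = -28)
F(l) = -5 + l (F(l) = (-3 - 2) + l = -5 + l)
K(b) = -33/b (K(b) = (-5 - 28)/b = -33/b)
1/(91279 + K(-58)) = 1/(91279 - 33/(-58)) = 1/(91279 - 33*(-1/58)) = 1/(91279 + 33/58) = 1/(5294215/58) = 58/5294215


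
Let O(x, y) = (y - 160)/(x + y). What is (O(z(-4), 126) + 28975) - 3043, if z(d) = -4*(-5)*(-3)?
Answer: 855739/33 ≈ 25932.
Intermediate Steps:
z(d) = -60 (z(d) = 20*(-3) = -60)
O(x, y) = (-160 + y)/(x + y)
(O(z(-4), 126) + 28975) - 3043 = ((-160 + 126)/(-60 + 126) + 28975) - 3043 = (-34/66 + 28975) - 3043 = ((1/66)*(-34) + 28975) - 3043 = (-17/33 + 28975) - 3043 = 956158/33 - 3043 = 855739/33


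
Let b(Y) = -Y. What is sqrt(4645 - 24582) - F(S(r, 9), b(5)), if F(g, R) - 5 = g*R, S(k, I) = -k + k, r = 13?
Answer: -5 + I*sqrt(19937) ≈ -5.0 + 141.2*I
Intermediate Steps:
S(k, I) = 0
F(g, R) = 5 + R*g (F(g, R) = 5 + g*R = 5 + R*g)
sqrt(4645 - 24582) - F(S(r, 9), b(5)) = sqrt(4645 - 24582) - (5 - 1*5*0) = sqrt(-19937) - (5 - 5*0) = I*sqrt(19937) - (5 + 0) = I*sqrt(19937) - 1*5 = I*sqrt(19937) - 5 = -5 + I*sqrt(19937)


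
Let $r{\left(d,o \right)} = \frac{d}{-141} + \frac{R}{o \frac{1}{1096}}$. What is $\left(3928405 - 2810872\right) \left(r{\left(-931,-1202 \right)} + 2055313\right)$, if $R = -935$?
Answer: $\frac{64907092969314484}{28247} \approx 2.2978 \cdot 10^{12}$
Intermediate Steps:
$r{\left(d,o \right)} = - \frac{1024760}{o} - \frac{d}{141}$ ($r{\left(d,o \right)} = \frac{d}{-141} - \frac{935}{o \frac{1}{1096}} = d \left(- \frac{1}{141}\right) - \frac{935}{o \frac{1}{1096}} = - \frac{d}{141} - \frac{935}{\frac{1}{1096} o} = - \frac{d}{141} - 935 \frac{1096}{o} = - \frac{d}{141} - \frac{1024760}{o} = - \frac{1024760}{o} - \frac{d}{141}$)
$\left(3928405 - 2810872\right) \left(r{\left(-931,-1202 \right)} + 2055313\right) = \left(3928405 - 2810872\right) \left(\left(- \frac{1024760}{-1202} - - \frac{931}{141}\right) + 2055313\right) = 1117533 \left(\left(\left(-1024760\right) \left(- \frac{1}{1202}\right) + \frac{931}{141}\right) + 2055313\right) = 1117533 \left(\left(\frac{512380}{601} + \frac{931}{141}\right) + 2055313\right) = 1117533 \left(\frac{72805111}{84741} + 2055313\right) = 1117533 \cdot \frac{174242084044}{84741} = \frac{64907092969314484}{28247}$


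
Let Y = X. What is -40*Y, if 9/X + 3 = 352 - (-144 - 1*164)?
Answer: -40/73 ≈ -0.54795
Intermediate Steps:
X = 1/73 (X = 9/(-3 + (352 - (-144 - 1*164))) = 9/(-3 + (352 - (-144 - 164))) = 9/(-3 + (352 - 1*(-308))) = 9/(-3 + (352 + 308)) = 9/(-3 + 660) = 9/657 = 9*(1/657) = 1/73 ≈ 0.013699)
Y = 1/73 ≈ 0.013699
-40*Y = -40*1/73 = -40/73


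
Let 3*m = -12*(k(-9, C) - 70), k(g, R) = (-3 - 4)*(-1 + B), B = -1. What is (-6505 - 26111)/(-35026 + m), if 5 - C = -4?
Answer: 16308/17401 ≈ 0.93719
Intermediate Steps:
C = 9 (C = 5 - 1*(-4) = 5 + 4 = 9)
k(g, R) = 14 (k(g, R) = (-3 - 4)*(-1 - 1) = -7*(-2) = 14)
m = 224 (m = (-12*(14 - 70))/3 = (-12*(-56))/3 = (⅓)*672 = 224)
(-6505 - 26111)/(-35026 + m) = (-6505 - 26111)/(-35026 + 224) = -32616/(-34802) = -32616*(-1/34802) = 16308/17401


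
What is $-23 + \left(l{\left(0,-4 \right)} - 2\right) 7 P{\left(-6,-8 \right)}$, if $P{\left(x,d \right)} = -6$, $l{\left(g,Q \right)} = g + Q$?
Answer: $229$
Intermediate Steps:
$l{\left(g,Q \right)} = Q + g$
$-23 + \left(l{\left(0,-4 \right)} - 2\right) 7 P{\left(-6,-8 \right)} = -23 + \left(\left(-4 + 0\right) - 2\right) 7 \left(-6\right) = -23 + \left(-4 - 2\right) 7 \left(-6\right) = -23 + \left(-6\right) 7 \left(-6\right) = -23 - -252 = -23 + 252 = 229$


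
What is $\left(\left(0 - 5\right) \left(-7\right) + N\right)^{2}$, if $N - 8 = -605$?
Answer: $315844$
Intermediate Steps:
$N = -597$ ($N = 8 - 605 = -597$)
$\left(\left(0 - 5\right) \left(-7\right) + N\right)^{2} = \left(\left(0 - 5\right) \left(-7\right) - 597\right)^{2} = \left(\left(-5\right) \left(-7\right) - 597\right)^{2} = \left(35 - 597\right)^{2} = \left(-562\right)^{2} = 315844$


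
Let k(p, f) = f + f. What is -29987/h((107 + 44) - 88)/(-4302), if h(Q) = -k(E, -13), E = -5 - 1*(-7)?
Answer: 29987/111852 ≈ 0.26810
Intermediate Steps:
E = 2 (E = -5 + 7 = 2)
k(p, f) = 2*f
h(Q) = 26 (h(Q) = -2*(-13) = -1*(-26) = 26)
-29987/h((107 + 44) - 88)/(-4302) = -29987/26/(-4302) = -29987*1/26*(-1/4302) = -29987/26*(-1/4302) = 29987/111852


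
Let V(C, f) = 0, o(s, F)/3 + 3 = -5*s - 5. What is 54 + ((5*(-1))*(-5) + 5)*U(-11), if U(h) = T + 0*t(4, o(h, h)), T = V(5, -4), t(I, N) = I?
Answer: 54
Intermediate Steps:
o(s, F) = -24 - 15*s (o(s, F) = -9 + 3*(-5*s - 5) = -9 + 3*(-5 - 5*s) = -9 + (-15 - 15*s) = -24 - 15*s)
T = 0
U(h) = 0 (U(h) = 0 + 0*4 = 0 + 0 = 0)
54 + ((5*(-1))*(-5) + 5)*U(-11) = 54 + ((5*(-1))*(-5) + 5)*0 = 54 + (-5*(-5) + 5)*0 = 54 + (25 + 5)*0 = 54 + 30*0 = 54 + 0 = 54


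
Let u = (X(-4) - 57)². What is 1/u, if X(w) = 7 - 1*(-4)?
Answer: 1/2116 ≈ 0.00047259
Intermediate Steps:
X(w) = 11 (X(w) = 7 + 4 = 11)
u = 2116 (u = (11 - 57)² = (-46)² = 2116)
1/u = 1/2116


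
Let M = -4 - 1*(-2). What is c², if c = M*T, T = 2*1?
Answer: 16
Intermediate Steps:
T = 2
M = -2 (M = -4 + 2 = -2)
c = -4 (c = -2*2 = -4)
c² = (-4)² = 16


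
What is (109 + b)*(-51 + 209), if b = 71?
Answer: 28440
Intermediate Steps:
(109 + b)*(-51 + 209) = (109 + 71)*(-51 + 209) = 180*158 = 28440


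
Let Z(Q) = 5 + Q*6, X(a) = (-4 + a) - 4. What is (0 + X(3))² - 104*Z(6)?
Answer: -4239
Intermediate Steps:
X(a) = -8 + a
Z(Q) = 5 + 6*Q
(0 + X(3))² - 104*Z(6) = (0 + (-8 + 3))² - 104*(5 + 6*6) = (0 - 5)² - 104*(5 + 36) = (-5)² - 104*41 = 25 - 4264 = -4239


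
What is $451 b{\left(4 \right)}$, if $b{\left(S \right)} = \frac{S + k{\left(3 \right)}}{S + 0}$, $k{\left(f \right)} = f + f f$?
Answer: $1804$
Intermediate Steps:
$k{\left(f \right)} = f + f^{2}$
$b{\left(S \right)} = \frac{12 + S}{S}$ ($b{\left(S \right)} = \frac{S + 3 \left(1 + 3\right)}{S + 0} = \frac{S + 3 \cdot 4}{S} = \frac{S + 12}{S} = \frac{12 + S}{S}$)
$451 b{\left(4 \right)} = 451 \frac{12 + 4}{4} = 451 \cdot \frac{1}{4} \cdot 16 = 451 \cdot 4 = 1804$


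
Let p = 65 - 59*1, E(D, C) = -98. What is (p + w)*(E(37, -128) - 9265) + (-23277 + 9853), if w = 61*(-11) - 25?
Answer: 6447046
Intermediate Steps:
w = -696 (w = -671 - 25 = -696)
p = 6 (p = 65 - 59 = 6)
(p + w)*(E(37, -128) - 9265) + (-23277 + 9853) = (6 - 696)*(-98 - 9265) + (-23277 + 9853) = -690*(-9363) - 13424 = 6460470 - 13424 = 6447046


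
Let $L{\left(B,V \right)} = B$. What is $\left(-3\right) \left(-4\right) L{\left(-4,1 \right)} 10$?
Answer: $-480$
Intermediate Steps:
$\left(-3\right) \left(-4\right) L{\left(-4,1 \right)} 10 = \left(-3\right) \left(-4\right) \left(-4\right) 10 = 12 \left(-4\right) 10 = \left(-48\right) 10 = -480$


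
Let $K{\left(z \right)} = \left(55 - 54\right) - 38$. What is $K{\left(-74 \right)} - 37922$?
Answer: $-37959$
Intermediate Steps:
$K{\left(z \right)} = -37$ ($K{\left(z \right)} = 1 - 38 = -37$)
$K{\left(-74 \right)} - 37922 = -37 - 37922 = -37959$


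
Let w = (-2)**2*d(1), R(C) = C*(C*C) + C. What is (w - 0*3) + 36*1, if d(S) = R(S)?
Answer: 44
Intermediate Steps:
R(C) = C + C**3 (R(C) = C*C**2 + C = C**3 + C = C + C**3)
d(S) = S + S**3
w = 8 (w = (-2)**2*(1 + 1**3) = 4*(1 + 1) = 4*2 = 8)
(w - 0*3) + 36*1 = (8 - 0*3) + 36*1 = (8 - 1*0) + 36 = (8 + 0) + 36 = 8 + 36 = 44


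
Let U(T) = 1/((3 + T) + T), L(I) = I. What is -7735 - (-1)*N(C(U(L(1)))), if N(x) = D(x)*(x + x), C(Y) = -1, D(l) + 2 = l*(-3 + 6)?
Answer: -7725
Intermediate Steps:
D(l) = -2 + 3*l (D(l) = -2 + l*(-3 + 6) = -2 + l*3 = -2 + 3*l)
U(T) = 1/(3 + 2*T)
N(x) = 2*x*(-2 + 3*x) (N(x) = (-2 + 3*x)*(x + x) = (-2 + 3*x)*(2*x) = 2*x*(-2 + 3*x))
-7735 - (-1)*N(C(U(L(1)))) = -7735 - (-1)*2*(-1)*(-2 + 3*(-1)) = -7735 - (-1)*2*(-1)*(-2 - 3) = -7735 - (-1)*2*(-1)*(-5) = -7735 - (-1)*10 = -7735 - 1*(-10) = -7735 + 10 = -7725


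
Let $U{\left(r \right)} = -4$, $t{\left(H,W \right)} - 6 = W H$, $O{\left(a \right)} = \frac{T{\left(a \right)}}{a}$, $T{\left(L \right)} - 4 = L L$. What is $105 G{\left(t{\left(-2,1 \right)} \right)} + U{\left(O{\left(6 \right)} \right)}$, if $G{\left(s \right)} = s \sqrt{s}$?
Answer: $836$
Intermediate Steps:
$T{\left(L \right)} = 4 + L^{2}$ ($T{\left(L \right)} = 4 + L L = 4 + L^{2}$)
$O{\left(a \right)} = \frac{4 + a^{2}}{a}$
$t{\left(H,W \right)} = 6 + H W$ ($t{\left(H,W \right)} = 6 + W H = 6 + H W$)
$G{\left(s \right)} = s^{\frac{3}{2}}$
$105 G{\left(t{\left(-2,1 \right)} \right)} + U{\left(O{\left(6 \right)} \right)} = 105 \left(6 - 2\right)^{\frac{3}{2}} - 4 = 105 \cdot 4^{\frac{3}{2}} - 4 = 105 \cdot 8 - 4 = 840 - 4 = 836$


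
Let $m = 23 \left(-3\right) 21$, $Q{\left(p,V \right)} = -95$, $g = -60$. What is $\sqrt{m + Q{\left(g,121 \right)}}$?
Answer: $2 i \sqrt{386} \approx 39.294 i$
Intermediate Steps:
$m = -1449$ ($m = \left(-69\right) 21 = -1449$)
$\sqrt{m + Q{\left(g,121 \right)}} = \sqrt{-1449 - 95} = \sqrt{-1544} = 2 i \sqrt{386}$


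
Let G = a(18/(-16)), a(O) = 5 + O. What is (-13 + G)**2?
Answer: 5329/64 ≈ 83.266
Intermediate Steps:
G = 31/8 (G = 5 + 18/(-16) = 5 + 18*(-1/16) = 5 - 9/8 = 31/8 ≈ 3.8750)
(-13 + G)**2 = (-13 + 31/8)**2 = (-73/8)**2 = 5329/64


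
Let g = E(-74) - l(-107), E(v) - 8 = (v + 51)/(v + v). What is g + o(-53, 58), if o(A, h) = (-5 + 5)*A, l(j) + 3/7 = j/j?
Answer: 7857/1036 ≈ 7.5840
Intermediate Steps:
l(j) = 4/7 (l(j) = -3/7 + j/j = -3/7 + 1 = 4/7)
E(v) = 8 + (51 + v)/(2*v) (E(v) = 8 + (v + 51)/(v + v) = 8 + (51 + v)/((2*v)) = 8 + (51 + v)*(1/(2*v)) = 8 + (51 + v)/(2*v))
o(A, h) = 0 (o(A, h) = 0*A = 0)
g = 7857/1036 (g = (17/2)*(3 - 74)/(-74) - 1*4/7 = (17/2)*(-1/74)*(-71) - 4/7 = 1207/148 - 4/7 = 7857/1036 ≈ 7.5840)
g + o(-53, 58) = 7857/1036 + 0 = 7857/1036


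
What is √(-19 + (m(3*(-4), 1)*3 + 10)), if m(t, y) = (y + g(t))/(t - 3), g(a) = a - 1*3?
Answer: I*√155/5 ≈ 2.49*I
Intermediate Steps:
g(a) = -3 + a (g(a) = a - 3 = -3 + a)
m(t, y) = (-3 + t + y)/(-3 + t) (m(t, y) = (y + (-3 + t))/(t - 3) = (-3 + t + y)/(-3 + t))
√(-19 + (m(3*(-4), 1)*3 + 10)) = √(-19 + (((-3 + 3*(-4) + 1)/(-3 + 3*(-4)))*3 + 10)) = √(-19 + (((-3 - 12 + 1)/(-3 - 12))*3 + 10)) = √(-19 + ((-14/(-15))*3 + 10)) = √(-19 + (-1/15*(-14)*3 + 10)) = √(-19 + ((14/15)*3 + 10)) = √(-19 + (14/5 + 10)) = √(-19 + 64/5) = √(-31/5) = I*√155/5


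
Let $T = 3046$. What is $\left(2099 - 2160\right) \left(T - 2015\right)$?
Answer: $-62891$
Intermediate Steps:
$\left(2099 - 2160\right) \left(T - 2015\right) = \left(2099 - 2160\right) \left(3046 - 2015\right) = \left(-61\right) 1031 = -62891$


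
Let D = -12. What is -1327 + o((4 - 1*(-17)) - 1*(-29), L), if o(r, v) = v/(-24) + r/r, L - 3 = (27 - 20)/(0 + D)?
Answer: -381917/288 ≈ -1326.1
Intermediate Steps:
L = 29/12 (L = 3 + (27 - 20)/(0 - 12) = 3 + 7/(-12) = 3 + 7*(-1/12) = 3 - 7/12 = 29/12 ≈ 2.4167)
o(r, v) = 1 - v/24 (o(r, v) = v*(-1/24) + 1 = -v/24 + 1 = 1 - v/24)
-1327 + o((4 - 1*(-17)) - 1*(-29), L) = -1327 + (1 - 1/24*29/12) = -1327 + (1 - 29/288) = -1327 + 259/288 = -381917/288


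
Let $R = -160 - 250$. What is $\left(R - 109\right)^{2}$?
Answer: $269361$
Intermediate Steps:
$R = -410$ ($R = -160 - 250 = -410$)
$\left(R - 109\right)^{2} = \left(-410 - 109\right)^{2} = \left(-519\right)^{2} = 269361$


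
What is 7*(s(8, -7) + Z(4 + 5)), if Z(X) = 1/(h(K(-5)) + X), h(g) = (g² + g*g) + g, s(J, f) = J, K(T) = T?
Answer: 3031/54 ≈ 56.130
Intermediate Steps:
h(g) = g + 2*g² (h(g) = (g² + g²) + g = 2*g² + g = g + 2*g²)
Z(X) = 1/(45 + X) (Z(X) = 1/(-5*(1 + 2*(-5)) + X) = 1/(-5*(1 - 10) + X) = 1/(-5*(-9) + X) = 1/(45 + X))
7*(s(8, -7) + Z(4 + 5)) = 7*(8 + 1/(45 + (4 + 5))) = 7*(8 + 1/(45 + 9)) = 7*(8 + 1/54) = 7*(433/54) = 3031/54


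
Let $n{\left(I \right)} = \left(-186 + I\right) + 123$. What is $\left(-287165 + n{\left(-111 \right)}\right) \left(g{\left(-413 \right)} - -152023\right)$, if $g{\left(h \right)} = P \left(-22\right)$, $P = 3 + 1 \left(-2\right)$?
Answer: $-43675815339$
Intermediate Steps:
$P = 1$ ($P = 3 - 2 = 1$)
$g{\left(h \right)} = -22$ ($g{\left(h \right)} = 1 \left(-22\right) = -22$)
$n{\left(I \right)} = -63 + I$
$\left(-287165 + n{\left(-111 \right)}\right) \left(g{\left(-413 \right)} - -152023\right) = \left(-287165 - 174\right) \left(-22 - -152023\right) = \left(-287165 - 174\right) \left(-22 + \left(-88647 + 240670\right)\right) = - 287339 \left(-22 + 152023\right) = \left(-287339\right) 152001 = -43675815339$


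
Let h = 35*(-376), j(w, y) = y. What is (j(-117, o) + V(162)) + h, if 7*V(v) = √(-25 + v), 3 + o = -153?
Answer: -13316 + √137/7 ≈ -13314.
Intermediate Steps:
o = -156 (o = -3 - 153 = -156)
V(v) = √(-25 + v)/7
h = -13160
(j(-117, o) + V(162)) + h = (-156 + √(-25 + 162)/7) - 13160 = (-156 + √137/7) - 13160 = -13316 + √137/7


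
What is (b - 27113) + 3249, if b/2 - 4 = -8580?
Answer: -41016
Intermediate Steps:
b = -17152 (b = 8 + 2*(-8580) = 8 - 17160 = -17152)
(b - 27113) + 3249 = (-17152 - 27113) + 3249 = -44265 + 3249 = -41016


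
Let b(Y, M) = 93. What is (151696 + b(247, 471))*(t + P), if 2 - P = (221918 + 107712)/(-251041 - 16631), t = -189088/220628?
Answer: 140029267593677/388525908 ≈ 3.6041e+5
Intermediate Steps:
t = -2488/2903 (t = -189088*1/220628 = -2488/2903 ≈ -0.85704)
P = 432487/133836 (P = 2 - (221918 + 107712)/(-251041 - 16631) = 2 - 329630/(-267672) = 2 - 329630*(-1)/267672 = 2 - 1*(-164815/133836) = 2 + 164815/133836 = 432487/133836 ≈ 3.2315)
(151696 + b(247, 471))*(t + P) = (151696 + 93)*(-2488/2903 + 432487/133836) = 151789*(922525793/388525908) = 140029267593677/388525908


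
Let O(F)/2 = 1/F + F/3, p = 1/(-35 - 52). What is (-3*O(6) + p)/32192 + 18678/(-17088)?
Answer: -136278367/124631328 ≈ -1.0935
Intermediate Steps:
p = -1/87 (p = 1/(-87) = -1/87 ≈ -0.011494)
O(F) = 2/F + 2*F/3 (O(F) = 2*(1/F + F/3) = 2/F + 2*F/3)
(-3*O(6) + p)/32192 + 18678/(-17088) = (-3*(2/6 + (⅔)*6) - 1/87)/32192 + 18678/(-17088) = (-3*(2*(⅙) + 4) - 1/87)*(1/32192) + 18678*(-1/17088) = (-3*(⅓ + 4) - 1/87)*(1/32192) - 3113/2848 = (-3*13/3 - 1/87)*(1/32192) - 3113/2848 = (-13 - 1/87)*(1/32192) - 3113/2848 = -1132/87*1/32192 - 3113/2848 = -283/700176 - 3113/2848 = -136278367/124631328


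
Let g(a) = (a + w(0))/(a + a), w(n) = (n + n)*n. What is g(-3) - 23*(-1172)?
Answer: 53913/2 ≈ 26957.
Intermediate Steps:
w(n) = 2*n**2 (w(n) = (2*n)*n = 2*n**2)
g(a) = 1/2 (g(a) = (a + 2*0**2)/(a + a) = (a + 2*0)/((2*a)) = (a + 0)*(1/(2*a)) = a*(1/(2*a)) = 1/2)
g(-3) - 23*(-1172) = 1/2 - 23*(-1172) = 1/2 + 26956 = 53913/2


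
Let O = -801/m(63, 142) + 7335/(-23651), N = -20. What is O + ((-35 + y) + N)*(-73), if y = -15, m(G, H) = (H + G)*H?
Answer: 3517903450799/688480610 ≈ 5109.7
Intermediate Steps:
m(G, H) = H*(G + H) (m(G, H) = (G + H)*H = H*(G + H))
O = -232466301/688480610 (O = -801*1/(142*(63 + 142)) + 7335/(-23651) = -801/(142*205) + 7335*(-1/23651) = -801/29110 - 7335/23651 = -232466301/688480610 ≈ -0.33765)
O + ((-35 + y) + N)*(-73) = -232466301/688480610 + ((-35 - 15) - 20)*(-73) = -232466301/688480610 + (-50 - 20)*(-73) = -232466301/688480610 - 70*(-73) = -232466301/688480610 + 5110 = 3517903450799/688480610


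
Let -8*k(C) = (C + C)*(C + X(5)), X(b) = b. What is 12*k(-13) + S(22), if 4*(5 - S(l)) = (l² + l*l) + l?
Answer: -1109/2 ≈ -554.50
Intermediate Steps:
S(l) = 5 - l²/2 - l/4 (S(l) = 5 - ((l² + l*l) + l)/4 = 5 - ((l² + l²) + l)/4 = 5 - (2*l² + l)/4 = 5 - (l + 2*l²)/4 = 5 + (-l²/2 - l/4) = 5 - l²/2 - l/4)
k(C) = -C*(5 + C)/4 (k(C) = -(C + C)*(C + 5)/8 = -2*C*(5 + C)/8 = -C*(5 + C)/4)
12*k(-13) + S(22) = 12*(-¼*(-13)*(5 - 13)) + (5 - ½*22² - ¼*22) = 12*(-¼*(-13)*(-8)) + (5 - ½*484 - 11/2) = 12*(-26) + (5 - 242 - 11/2) = -312 - 485/2 = -1109/2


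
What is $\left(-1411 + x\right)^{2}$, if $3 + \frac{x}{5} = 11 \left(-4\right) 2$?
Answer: $3481956$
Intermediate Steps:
$x = -455$ ($x = -15 + 5 \cdot 11 \left(-4\right) 2 = -15 + 5 \left(\left(-44\right) 2\right) = -15 + 5 \left(-88\right) = -15 - 440 = -455$)
$\left(-1411 + x\right)^{2} = \left(-1411 - 455\right)^{2} = \left(-1866\right)^{2} = 3481956$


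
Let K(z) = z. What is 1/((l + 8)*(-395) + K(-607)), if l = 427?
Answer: -1/172432 ≈ -5.7994e-6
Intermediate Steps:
1/((l + 8)*(-395) + K(-607)) = 1/((427 + 8)*(-395) - 607) = 1/(435*(-395) - 607) = 1/(-171825 - 607) = 1/(-172432) = -1/172432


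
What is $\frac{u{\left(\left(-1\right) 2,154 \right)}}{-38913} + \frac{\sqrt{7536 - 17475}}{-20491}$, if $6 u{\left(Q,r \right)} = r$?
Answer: $- \frac{11}{16677} - \frac{i \sqrt{9939}}{20491} \approx -0.00065959 - 0.0048653 i$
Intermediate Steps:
$u{\left(Q,r \right)} = \frac{r}{6}$
$\frac{u{\left(\left(-1\right) 2,154 \right)}}{-38913} + \frac{\sqrt{7536 - 17475}}{-20491} = \frac{\frac{1}{6} \cdot 154}{-38913} + \frac{\sqrt{7536 - 17475}}{-20491} = \frac{77}{3} \left(- \frac{1}{38913}\right) + \sqrt{-9939} \left(- \frac{1}{20491}\right) = - \frac{11}{16677} + i \sqrt{9939} \left(- \frac{1}{20491}\right) = - \frac{11}{16677} - \frac{i \sqrt{9939}}{20491}$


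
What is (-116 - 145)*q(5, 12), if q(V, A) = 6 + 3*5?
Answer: -5481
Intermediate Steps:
q(V, A) = 21 (q(V, A) = 6 + 15 = 21)
(-116 - 145)*q(5, 12) = (-116 - 145)*21 = -261*21 = -5481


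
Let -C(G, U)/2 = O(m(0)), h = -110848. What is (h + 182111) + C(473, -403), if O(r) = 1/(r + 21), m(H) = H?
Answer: 1496521/21 ≈ 71263.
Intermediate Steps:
O(r) = 1/(21 + r)
C(G, U) = -2/21 (C(G, U) = -2/(21 + 0) = -2/21)
(h + 182111) + C(473, -403) = (-110848 + 182111) - 2/21 = 71263 - 2/21 = 1496521/21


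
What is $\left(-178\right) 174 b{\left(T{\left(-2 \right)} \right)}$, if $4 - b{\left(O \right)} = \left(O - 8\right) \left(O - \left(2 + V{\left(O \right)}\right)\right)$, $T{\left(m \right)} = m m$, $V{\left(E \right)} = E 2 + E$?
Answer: $1114992$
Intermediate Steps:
$V{\left(E \right)} = 3 E$ ($V{\left(E \right)} = 2 E + E = 3 E$)
$T{\left(m \right)} = m^{2}$
$b{\left(O \right)} = 4 - \left(-8 + O\right) \left(-2 - 2 O\right)$ ($b{\left(O \right)} = 4 - \left(O - 8\right) \left(O - \left(2 + 3 O\right)\right) = 4 - \left(-8 + O\right) \left(O - \left(2 + 3 O\right)\right) = 4 - \left(-8 + O\right) \left(-2 - 2 O\right)$)
$\left(-178\right) 174 b{\left(T{\left(-2 \right)} \right)} = \left(-178\right) 174 \left(-12 - 14 \left(-2\right)^{2} + 2 \left(\left(-2\right)^{2}\right)^{2}\right) = - 30972 \left(-12 - 56 + 2 \cdot 4^{2}\right) = - 30972 \left(-12 - 56 + 2 \cdot 16\right) = - 30972 \left(-12 - 56 + 32\right) = \left(-30972\right) \left(-36\right) = 1114992$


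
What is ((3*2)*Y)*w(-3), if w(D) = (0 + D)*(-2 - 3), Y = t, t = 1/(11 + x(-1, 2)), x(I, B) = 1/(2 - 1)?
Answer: 15/2 ≈ 7.5000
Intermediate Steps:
x(I, B) = 1 (x(I, B) = 1/1 = 1)
t = 1/12 (t = 1/(11 + 1) = 1/12 ≈ 0.083333)
Y = 1/12 ≈ 0.083333
w(D) = -5*D (w(D) = D*(-5) = -5*D)
((3*2)*Y)*w(-3) = ((3*2)*(1/12))*(-5*(-3)) = (6*(1/12))*15 = (½)*15 = 15/2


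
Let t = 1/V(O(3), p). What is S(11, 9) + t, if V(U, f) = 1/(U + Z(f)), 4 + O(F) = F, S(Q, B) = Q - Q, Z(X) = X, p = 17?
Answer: 16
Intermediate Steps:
S(Q, B) = 0
O(F) = -4 + F
V(U, f) = 1/(U + f)
t = 16 (t = 1/(1/((-4 + 3) + 17)) = 1/(1/(-1 + 17)) = 1/(1/16) = 16)
S(11, 9) + t = 0 + 16 = 16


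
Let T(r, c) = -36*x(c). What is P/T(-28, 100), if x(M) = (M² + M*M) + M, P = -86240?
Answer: 1078/9045 ≈ 0.11918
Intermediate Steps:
x(M) = M + 2*M² (x(M) = (M² + M²) + M = 2*M² + M = M + 2*M²)
T(r, c) = -36*c*(1 + 2*c)
P/T(-28, 100) = -86240*(-1/(3600*(1 + 2*100))) = -86240*(-1/(3600*(1 + 200))) = -86240/((-36*100*201)) = -86240/(-723600) = -86240*(-1/723600) = 1078/9045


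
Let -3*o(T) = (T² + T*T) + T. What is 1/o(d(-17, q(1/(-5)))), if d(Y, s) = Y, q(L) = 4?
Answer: -1/187 ≈ -0.0053476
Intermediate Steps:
o(T) = -2*T²/3 - T/3 (o(T) = -((T² + T*T) + T)/3 = -((T² + T²) + T)/3 = -(2*T² + T)/3 = -(T + 2*T²)/3 = -2*T²/3 - T/3)
1/o(d(-17, q(1/(-5)))) = 1/(-⅓*(-17)*(1 + 2*(-17))) = 1/(-⅓*(-17)*(1 - 34)) = 1/(-⅓*(-17)*(-33)) = 1/(-187) = -1/187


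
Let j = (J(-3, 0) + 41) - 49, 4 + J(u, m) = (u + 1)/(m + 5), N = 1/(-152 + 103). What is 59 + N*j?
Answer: 14517/245 ≈ 59.253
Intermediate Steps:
N = -1/49 (N = 1/(-49) = -1/49 ≈ -0.020408)
J(u, m) = -4 + (1 + u)/(5 + m) (J(u, m) = -4 + (u + 1)/(m + 5) = -4 + (1 + u)/(5 + m))
j = -62/5 (j = ((-19 - 3 - 4*0)/(5 + 0) + 41) - 49 = ((-19 - 3 + 0)/5 + 41) - 49 = ((1/5)*(-22) + 41) - 49 = (-22/5 + 41) - 49 = 183/5 - 49 = -62/5 ≈ -12.400)
59 + N*j = 59 - 1/49*(-62/5) = 59 + 62/245 = 14517/245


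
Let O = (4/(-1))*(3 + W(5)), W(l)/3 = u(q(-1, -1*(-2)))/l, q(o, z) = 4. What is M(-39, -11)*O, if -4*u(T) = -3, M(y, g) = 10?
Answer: -138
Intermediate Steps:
u(T) = ¾ (u(T) = -¼*(-3) = ¾)
W(l) = 9/(4*l) (W(l) = 3*(3/(4*l)) = 9/(4*l))
O = -69/5 (O = (4/(-1))*(3 + (9/4)/5) = (4*(-1))*(3 + (9/4)*(⅕)) = -4*(3 + 9/20) = -4*69/20 = -69/5 ≈ -13.800)
M(-39, -11)*O = 10*(-69/5) = -138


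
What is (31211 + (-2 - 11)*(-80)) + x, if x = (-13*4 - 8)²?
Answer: 35851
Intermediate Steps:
x = 3600 (x = (-52 - 8)² = (-60)² = 3600)
(31211 + (-2 - 11)*(-80)) + x = (31211 + (-2 - 11)*(-80)) + 3600 = (31211 - 13*(-80)) + 3600 = (31211 + 1040) + 3600 = 32251 + 3600 = 35851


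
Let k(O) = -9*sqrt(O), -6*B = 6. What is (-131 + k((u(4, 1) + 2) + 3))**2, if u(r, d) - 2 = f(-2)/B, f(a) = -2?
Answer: 24964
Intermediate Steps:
B = -1 (B = -1/6*6 = -1)
u(r, d) = 4 (u(r, d) = 2 - 2/(-1) = 2 - 2*(-1) = 2 + 2 = 4)
(-131 + k((u(4, 1) + 2) + 3))**2 = (-131 - 9*sqrt((4 + 2) + 3))**2 = (-131 - 9*sqrt(6 + 3))**2 = (-131 - 9*sqrt(9))**2 = (-131 - 9*3)**2 = (-131 - 27)**2 = (-158)**2 = 24964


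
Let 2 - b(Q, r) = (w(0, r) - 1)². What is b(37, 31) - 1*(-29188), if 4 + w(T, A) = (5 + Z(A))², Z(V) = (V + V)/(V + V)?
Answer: 28229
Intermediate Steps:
Z(V) = 1 (Z(V) = (2*V)/((2*V)) = (2*V)*(1/(2*V)) = 1)
w(T, A) = 32 (w(T, A) = -4 + (5 + 1)² = -4 + 6² = -4 + 36 = 32)
b(Q, r) = -959 (b(Q, r) = 2 - (32 - 1)² = 2 - 1*31² = 2 - 1*961 = 2 - 961 = -959)
b(37, 31) - 1*(-29188) = -959 - 1*(-29188) = -959 + 29188 = 28229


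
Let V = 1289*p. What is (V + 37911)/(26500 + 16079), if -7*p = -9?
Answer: 92326/99351 ≈ 0.92929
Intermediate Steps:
p = 9/7 (p = -⅐*(-9) = 9/7 ≈ 1.2857)
V = 11601/7 (V = 1289*(9/7) = 11601/7 ≈ 1657.3)
(V + 37911)/(26500 + 16079) = (11601/7 + 37911)/(26500 + 16079) = (276978/7)/42579 = (276978/7)*(1/42579) = 92326/99351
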